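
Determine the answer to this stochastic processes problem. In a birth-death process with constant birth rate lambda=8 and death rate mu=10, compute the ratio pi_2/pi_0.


For birth-death process, pi_n/pi_0 = (lambda/mu)^n
= (8/10)^2
= 0.6400

0.6400


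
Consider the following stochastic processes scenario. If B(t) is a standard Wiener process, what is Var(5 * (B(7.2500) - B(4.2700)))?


Var(alpha*(B(t)-B(s))) = alpha^2 * (t-s)
= 5^2 * (7.2500 - 4.2700)
= 25 * 2.9800
= 74.5000

74.5000


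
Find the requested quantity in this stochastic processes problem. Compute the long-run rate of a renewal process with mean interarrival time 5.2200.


Long-run renewal rate = 1/E(X)
= 1/5.2200
= 0.1916

0.1916


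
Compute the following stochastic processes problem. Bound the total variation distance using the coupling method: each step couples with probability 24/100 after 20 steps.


TV distance bound <= (1-delta)^n
= (1 - 0.2400)^20
= 0.7600^20
= 0.0041

0.0041


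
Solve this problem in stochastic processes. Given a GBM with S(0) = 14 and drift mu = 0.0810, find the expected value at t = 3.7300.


E[S(t)] = S(0) * exp(mu * t)
= 14 * exp(0.0810 * 3.7300)
= 14 * 1.3527
= 18.9383

18.9383


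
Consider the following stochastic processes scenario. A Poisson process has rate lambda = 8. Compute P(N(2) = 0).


P(N(t)=k) = (lambda*t)^k * exp(-lambda*t) / k!
lambda*t = 16
= 16^0 * exp(-16) / 0!
= 1 * 1.1254e-07 / 1
= 1.1254e-07

1.1254e-07


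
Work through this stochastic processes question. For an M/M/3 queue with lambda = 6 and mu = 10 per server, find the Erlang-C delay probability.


a = lambda/mu = 0.6000
rho = a/c = 0.2000
Erlang-C formula applied:
C(c,a) = 0.0247

0.0247


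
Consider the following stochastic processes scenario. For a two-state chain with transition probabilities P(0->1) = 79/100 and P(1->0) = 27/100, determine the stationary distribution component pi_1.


Stationary distribution: pi_0 = p10/(p01+p10), pi_1 = p01/(p01+p10)
p01 = 0.7900, p10 = 0.2700
pi_1 = 0.7453

0.7453


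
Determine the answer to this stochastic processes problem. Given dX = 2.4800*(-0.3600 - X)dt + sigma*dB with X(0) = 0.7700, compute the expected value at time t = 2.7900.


E[X(t)] = mu + (X(0) - mu)*exp(-theta*t)
= -0.3600 + (0.7700 - -0.3600)*exp(-2.4800*2.7900)
= -0.3600 + 1.1300 * 9.8862e-04
= -0.3589

-0.3589


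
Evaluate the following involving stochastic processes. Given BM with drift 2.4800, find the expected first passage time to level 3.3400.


Expected first passage time = a/mu
= 3.3400/2.4800
= 1.3468

1.3468


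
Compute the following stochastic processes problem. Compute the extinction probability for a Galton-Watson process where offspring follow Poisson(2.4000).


Since mu = 2.4000 > 1, extinction prob q < 1.
Solve s = exp(mu*(s-1)) iteratively.
q = 0.1214

0.1214


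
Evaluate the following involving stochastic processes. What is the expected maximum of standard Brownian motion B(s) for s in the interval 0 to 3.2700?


E(max B(s)) = sqrt(2t/pi)
= sqrt(2*3.2700/pi)
= sqrt(2.0817)
= 1.4428

1.4428


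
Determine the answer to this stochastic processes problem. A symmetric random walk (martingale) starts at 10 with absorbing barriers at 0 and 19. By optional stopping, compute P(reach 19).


By optional stopping theorem: E(M at tau) = M(0) = 10
P(hit 19)*19 + P(hit 0)*0 = 10
P(hit 19) = (10 - 0)/(19 - 0) = 10/19 = 0.5263

0.5263


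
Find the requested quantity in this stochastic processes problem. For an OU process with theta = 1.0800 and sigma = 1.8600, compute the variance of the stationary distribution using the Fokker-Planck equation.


Stationary variance = sigma^2 / (2*theta)
= 1.8600^2 / (2*1.0800)
= 3.4596 / 2.1600
= 1.6017

1.6017


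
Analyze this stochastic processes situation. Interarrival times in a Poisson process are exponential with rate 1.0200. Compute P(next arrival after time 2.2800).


P(X > t) = exp(-lambda * t)
= exp(-1.0200 * 2.2800)
= exp(-2.3256) = 0.0977

0.0977


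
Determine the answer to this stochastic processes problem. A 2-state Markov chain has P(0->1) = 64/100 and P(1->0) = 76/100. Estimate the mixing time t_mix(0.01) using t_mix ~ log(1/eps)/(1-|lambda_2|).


lambda_2 = |1 - p01 - p10| = |1 - 0.6400 - 0.7600| = 0.4000
t_mix ~ log(1/eps)/(1 - |lambda_2|)
= log(100)/(1 - 0.4000) = 4.6052/0.6000
= 7.6753

7.6753


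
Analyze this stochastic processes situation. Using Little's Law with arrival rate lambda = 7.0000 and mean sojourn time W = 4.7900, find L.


Little's Law: L = lambda * W
= 7.0000 * 4.7900
= 33.5300

33.5300


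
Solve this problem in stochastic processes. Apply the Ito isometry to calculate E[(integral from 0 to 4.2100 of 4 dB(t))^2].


By Ito isometry: E[(int f dB)^2] = int f^2 dt
= 4^2 * 4.2100
= 16 * 4.2100 = 67.3600

67.3600


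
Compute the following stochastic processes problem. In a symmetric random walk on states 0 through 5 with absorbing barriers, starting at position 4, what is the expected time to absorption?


For symmetric RW on 0,...,N with absorbing barriers, E(i) = i*(N-i)
E(4) = 4 * 1 = 4

4


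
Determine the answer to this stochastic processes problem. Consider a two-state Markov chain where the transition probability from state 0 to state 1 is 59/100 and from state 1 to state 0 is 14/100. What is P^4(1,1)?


Computing P^4 by matrix multiplication.
P = [[0.4100, 0.5900], [0.1400, 0.8600]]
After raising P to the power 4:
P^4(1,1) = 0.8092

0.8092


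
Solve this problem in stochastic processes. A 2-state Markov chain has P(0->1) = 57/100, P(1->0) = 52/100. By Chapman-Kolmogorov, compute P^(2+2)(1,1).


P^4 = P^2 * P^2
Computing via matrix multiplication of the transition matrix.
Entry (1,1) of P^4 = 0.5230

0.5230


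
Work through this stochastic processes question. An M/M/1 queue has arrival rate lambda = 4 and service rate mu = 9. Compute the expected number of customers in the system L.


rho = 4/9 = 0.4444
L = rho/(1-rho)
= 0.4444/0.5556
= 0.8000

0.8000


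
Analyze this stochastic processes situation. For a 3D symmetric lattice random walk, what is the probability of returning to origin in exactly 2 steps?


P(return in 2 steps) = P(reverse first step) = 1/(2d)
= 1/6
= 0.1667

0.1667


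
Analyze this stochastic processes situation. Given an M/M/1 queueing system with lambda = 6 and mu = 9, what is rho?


rho = lambda/mu
= 6/9
= 0.6667

0.6667


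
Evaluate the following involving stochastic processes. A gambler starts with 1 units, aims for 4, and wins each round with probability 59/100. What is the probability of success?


Gambler's ruin formula:
r = q/p = 0.4100/0.5900 = 0.6949
P(win) = (1 - r^i)/(1 - r^N)
= (1 - 0.6949^1)/(1 - 0.6949^4)
= 0.3979

0.3979


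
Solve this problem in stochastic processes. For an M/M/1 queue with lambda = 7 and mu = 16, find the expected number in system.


rho = 7/16 = 0.4375
L = rho/(1-rho)
= 0.4375/0.5625
= 0.7778

0.7778


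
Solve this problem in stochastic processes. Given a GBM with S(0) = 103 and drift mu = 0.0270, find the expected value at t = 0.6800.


E[S(t)] = S(0) * exp(mu * t)
= 103 * exp(0.0270 * 0.6800)
= 103 * 1.0185
= 104.9085

104.9085


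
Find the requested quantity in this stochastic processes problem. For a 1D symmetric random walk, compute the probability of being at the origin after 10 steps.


P(S(10) = 0) = C(10,5) / 4^5
= 252 / 1024
= 0.2461

0.2461


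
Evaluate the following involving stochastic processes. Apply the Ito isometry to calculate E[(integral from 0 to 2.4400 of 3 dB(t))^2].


By Ito isometry: E[(int f dB)^2] = int f^2 dt
= 3^2 * 2.4400
= 9 * 2.4400 = 21.9600

21.9600


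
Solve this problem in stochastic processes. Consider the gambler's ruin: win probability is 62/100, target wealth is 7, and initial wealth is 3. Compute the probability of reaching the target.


Gambler's ruin formula:
r = q/p = 0.3800/0.6200 = 0.6129
P(win) = (1 - r^i)/(1 - r^N)
= (1 - 0.6129^3)/(1 - 0.6129^7)
= 0.7956

0.7956


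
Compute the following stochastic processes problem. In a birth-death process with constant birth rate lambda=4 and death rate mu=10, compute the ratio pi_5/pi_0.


For birth-death process, pi_n/pi_0 = (lambda/mu)^n
= (4/10)^5
= 0.0102

0.0102


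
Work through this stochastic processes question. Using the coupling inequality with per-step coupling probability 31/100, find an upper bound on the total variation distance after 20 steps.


TV distance bound <= (1-delta)^n
= (1 - 0.3100)^20
= 0.6900^20
= 5.9839e-04

5.9839e-04


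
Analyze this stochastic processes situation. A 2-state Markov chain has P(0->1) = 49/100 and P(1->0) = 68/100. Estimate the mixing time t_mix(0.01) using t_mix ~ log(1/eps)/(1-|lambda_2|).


lambda_2 = |1 - p01 - p10| = |1 - 0.4900 - 0.6800| = 0.1700
t_mix ~ log(1/eps)/(1 - |lambda_2|)
= log(100)/(1 - 0.1700) = 4.6052/0.8300
= 5.5484

5.5484


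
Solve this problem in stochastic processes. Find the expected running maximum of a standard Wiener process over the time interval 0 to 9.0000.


E(max B(s)) = sqrt(2t/pi)
= sqrt(2*9.0000/pi)
= sqrt(5.7296)
= 2.3937

2.3937


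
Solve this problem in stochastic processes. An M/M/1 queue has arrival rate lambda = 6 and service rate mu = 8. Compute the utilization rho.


rho = lambda/mu
= 6/8
= 0.7500

0.7500


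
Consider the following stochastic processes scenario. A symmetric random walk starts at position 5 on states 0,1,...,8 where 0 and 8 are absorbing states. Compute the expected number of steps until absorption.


For symmetric RW on 0,...,N with absorbing barriers, E(i) = i*(N-i)
E(5) = 5 * 3 = 15

15


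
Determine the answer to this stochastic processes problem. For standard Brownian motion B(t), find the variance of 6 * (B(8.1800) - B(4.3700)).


Var(alpha*(B(t)-B(s))) = alpha^2 * (t-s)
= 6^2 * (8.1800 - 4.3700)
= 36 * 3.8100
= 137.1600

137.1600


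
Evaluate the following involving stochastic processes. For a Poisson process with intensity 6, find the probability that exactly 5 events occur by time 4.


P(N(t)=k) = (lambda*t)^k * exp(-lambda*t) / k!
lambda*t = 24
= 24^5 * exp(-24) / 5!
= 7962624 * 3.7751e-11 / 120
= 2.5050e-06

2.5050e-06


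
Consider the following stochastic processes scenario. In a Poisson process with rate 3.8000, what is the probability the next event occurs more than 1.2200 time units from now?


P(X > t) = exp(-lambda * t)
= exp(-3.8000 * 1.2200)
= exp(-4.6360) = 0.0097

0.0097


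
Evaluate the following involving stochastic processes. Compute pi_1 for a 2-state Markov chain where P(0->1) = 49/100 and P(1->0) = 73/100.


Stationary distribution: pi_0 = p10/(p01+p10), pi_1 = p01/(p01+p10)
p01 = 0.4900, p10 = 0.7300
pi_1 = 0.4016

0.4016


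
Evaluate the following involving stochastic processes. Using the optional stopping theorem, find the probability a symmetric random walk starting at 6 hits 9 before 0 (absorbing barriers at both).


By optional stopping theorem: E(M at tau) = M(0) = 6
P(hit 9)*9 + P(hit 0)*0 = 6
P(hit 9) = (6 - 0)/(9 - 0) = 2/3 = 0.6667

0.6667


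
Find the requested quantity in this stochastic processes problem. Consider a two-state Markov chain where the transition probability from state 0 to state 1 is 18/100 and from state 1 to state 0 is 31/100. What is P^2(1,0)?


Computing P^2 by matrix multiplication.
P = [[0.8200, 0.1800], [0.3100, 0.6900]]
After raising P to the power 2:
P^2(1,0) = 0.4681

0.4681


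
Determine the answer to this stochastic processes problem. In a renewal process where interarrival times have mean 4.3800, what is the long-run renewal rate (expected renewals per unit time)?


Long-run renewal rate = 1/E(X)
= 1/4.3800
= 0.2283

0.2283


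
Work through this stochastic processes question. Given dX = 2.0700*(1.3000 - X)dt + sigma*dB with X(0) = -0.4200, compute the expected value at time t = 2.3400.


E[X(t)] = mu + (X(0) - mu)*exp(-theta*t)
= 1.3000 + (-0.4200 - 1.3000)*exp(-2.0700*2.3400)
= 1.3000 + -1.7200 * 0.0079
= 1.2865

1.2865


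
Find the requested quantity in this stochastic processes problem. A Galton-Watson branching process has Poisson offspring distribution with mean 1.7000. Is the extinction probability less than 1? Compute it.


Since mu = 1.7000 > 1, extinction prob q < 1.
Solve s = exp(mu*(s-1)) iteratively.
q = 0.3088

0.3088


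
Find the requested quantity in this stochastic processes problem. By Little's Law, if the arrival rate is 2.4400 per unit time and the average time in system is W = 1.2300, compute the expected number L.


Little's Law: L = lambda * W
= 2.4400 * 1.2300
= 3.0012

3.0012


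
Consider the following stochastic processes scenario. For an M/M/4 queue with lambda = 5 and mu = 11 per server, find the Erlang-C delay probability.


a = lambda/mu = 0.4545
rho = a/c = 0.1136
Erlang-C formula applied:
C(c,a) = 0.0013

0.0013


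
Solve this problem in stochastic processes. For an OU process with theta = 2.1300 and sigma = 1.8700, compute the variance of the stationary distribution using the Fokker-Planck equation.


Stationary variance = sigma^2 / (2*theta)
= 1.8700^2 / (2*2.1300)
= 3.4969 / 4.2600
= 0.8209

0.8209


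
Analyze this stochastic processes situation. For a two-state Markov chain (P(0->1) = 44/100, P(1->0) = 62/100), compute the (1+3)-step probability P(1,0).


P^4 = P^1 * P^3
Computing via matrix multiplication of the transition matrix.
Entry (1,0) of P^4 = 0.5849

0.5849


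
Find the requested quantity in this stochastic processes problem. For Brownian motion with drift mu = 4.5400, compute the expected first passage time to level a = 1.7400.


Expected first passage time = a/mu
= 1.7400/4.5400
= 0.3833

0.3833


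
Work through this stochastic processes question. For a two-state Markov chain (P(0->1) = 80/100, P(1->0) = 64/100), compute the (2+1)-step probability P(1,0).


P^3 = P^2 * P^1
Computing via matrix multiplication of the transition matrix.
Entry (1,0) of P^3 = 0.4823

0.4823


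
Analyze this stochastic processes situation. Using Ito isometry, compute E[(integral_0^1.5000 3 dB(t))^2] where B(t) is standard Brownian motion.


By Ito isometry: E[(int f dB)^2] = int f^2 dt
= 3^2 * 1.5000
= 9 * 1.5000 = 13.5000

13.5000


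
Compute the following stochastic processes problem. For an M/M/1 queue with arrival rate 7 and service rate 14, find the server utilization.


rho = lambda/mu
= 7/14
= 0.5000

0.5000


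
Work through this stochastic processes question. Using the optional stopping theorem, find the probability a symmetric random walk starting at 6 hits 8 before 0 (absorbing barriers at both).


By optional stopping theorem: E(M at tau) = M(0) = 6
P(hit 8)*8 + P(hit 0)*0 = 6
P(hit 8) = (6 - 0)/(8 - 0) = 3/4 = 0.7500

0.7500


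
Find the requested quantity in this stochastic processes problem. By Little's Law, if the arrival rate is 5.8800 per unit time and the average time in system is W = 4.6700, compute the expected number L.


Little's Law: L = lambda * W
= 5.8800 * 4.6700
= 27.4596

27.4596


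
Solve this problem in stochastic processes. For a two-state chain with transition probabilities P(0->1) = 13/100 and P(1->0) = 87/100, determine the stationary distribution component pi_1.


Stationary distribution: pi_0 = p10/(p01+p10), pi_1 = p01/(p01+p10)
p01 = 0.1300, p10 = 0.8700
pi_1 = 0.1300

0.1300


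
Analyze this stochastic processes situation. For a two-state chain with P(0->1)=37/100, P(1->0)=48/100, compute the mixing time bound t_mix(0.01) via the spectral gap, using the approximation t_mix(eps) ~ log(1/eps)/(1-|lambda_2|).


lambda_2 = |1 - p01 - p10| = |1 - 0.3700 - 0.4800| = 0.1500
t_mix ~ log(1/eps)/(1 - |lambda_2|)
= log(100)/(1 - 0.1500) = 4.6052/0.8500
= 5.4178

5.4178


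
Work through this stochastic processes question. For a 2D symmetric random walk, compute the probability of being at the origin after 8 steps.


P = C(8,4)^2 / 4^8
= 70^2 / 65536
= 4900 / 65536
= 0.0748

0.0748


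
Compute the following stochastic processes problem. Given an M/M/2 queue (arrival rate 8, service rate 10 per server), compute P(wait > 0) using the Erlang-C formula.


a = lambda/mu = 0.8000
rho = a/c = 0.4000
Erlang-C formula applied:
C(c,a) = 0.2286

0.2286


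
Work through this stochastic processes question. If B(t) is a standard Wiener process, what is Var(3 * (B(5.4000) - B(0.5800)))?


Var(alpha*(B(t)-B(s))) = alpha^2 * (t-s)
= 3^2 * (5.4000 - 0.5800)
= 9 * 4.8200
= 43.3800

43.3800


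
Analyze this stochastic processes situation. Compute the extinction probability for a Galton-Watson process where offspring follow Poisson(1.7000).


Since mu = 1.7000 > 1, extinction prob q < 1.
Solve s = exp(mu*(s-1)) iteratively.
q = 0.3088

0.3088


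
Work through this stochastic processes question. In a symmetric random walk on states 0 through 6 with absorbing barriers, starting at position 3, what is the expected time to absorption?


For symmetric RW on 0,...,N with absorbing barriers, E(i) = i*(N-i)
E(3) = 3 * 3 = 9

9


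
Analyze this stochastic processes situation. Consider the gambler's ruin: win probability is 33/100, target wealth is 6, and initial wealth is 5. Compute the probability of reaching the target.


Gambler's ruin formula:
r = q/p = 0.6700/0.3300 = 2.0303
P(win) = (1 - r^i)/(1 - r^N)
= (1 - 2.0303^5)/(1 - 2.0303^6)
= 0.4852

0.4852


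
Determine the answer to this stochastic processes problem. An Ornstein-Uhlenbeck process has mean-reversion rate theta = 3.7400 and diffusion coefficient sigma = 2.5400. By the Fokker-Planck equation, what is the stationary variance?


Stationary variance = sigma^2 / (2*theta)
= 2.5400^2 / (2*3.7400)
= 6.4516 / 7.4800
= 0.8625

0.8625


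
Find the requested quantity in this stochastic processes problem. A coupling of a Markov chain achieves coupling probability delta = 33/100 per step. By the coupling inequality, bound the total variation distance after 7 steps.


TV distance bound <= (1-delta)^n
= (1 - 0.3300)^7
= 0.6700^7
= 0.0606

0.0606


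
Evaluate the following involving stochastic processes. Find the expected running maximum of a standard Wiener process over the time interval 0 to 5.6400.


E(max B(s)) = sqrt(2t/pi)
= sqrt(2*5.6400/pi)
= sqrt(3.5905)
= 1.8949

1.8949


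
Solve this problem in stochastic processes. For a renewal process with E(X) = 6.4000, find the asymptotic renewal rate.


Long-run renewal rate = 1/E(X)
= 1/6.4000
= 0.1562

0.1562


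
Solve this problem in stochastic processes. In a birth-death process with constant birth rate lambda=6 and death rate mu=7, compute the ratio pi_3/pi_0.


For birth-death process, pi_n/pi_0 = (lambda/mu)^n
= (6/7)^3
= 0.6297

0.6297


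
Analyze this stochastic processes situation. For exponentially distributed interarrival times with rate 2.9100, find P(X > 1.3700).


P(X > t) = exp(-lambda * t)
= exp(-2.9100 * 1.3700)
= exp(-3.9867) = 0.0186

0.0186


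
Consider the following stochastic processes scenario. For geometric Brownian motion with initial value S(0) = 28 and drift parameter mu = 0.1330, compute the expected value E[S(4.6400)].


E[S(t)] = S(0) * exp(mu * t)
= 28 * exp(0.1330 * 4.6400)
= 28 * 1.8536
= 51.9003

51.9003


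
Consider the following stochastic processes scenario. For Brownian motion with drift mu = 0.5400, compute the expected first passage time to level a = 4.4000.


Expected first passage time = a/mu
= 4.4000/0.5400
= 8.1481

8.1481


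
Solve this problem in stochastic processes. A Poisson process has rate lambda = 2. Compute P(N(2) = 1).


P(N(t)=k) = (lambda*t)^k * exp(-lambda*t) / k!
lambda*t = 4
= 4^1 * exp(-4) / 1!
= 4 * 0.0183 / 1
= 0.0733

0.0733


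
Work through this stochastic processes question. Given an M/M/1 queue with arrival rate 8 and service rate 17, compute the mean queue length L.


rho = 8/17 = 0.4706
L = rho/(1-rho)
= 0.4706/0.5294
= 0.8889

0.8889


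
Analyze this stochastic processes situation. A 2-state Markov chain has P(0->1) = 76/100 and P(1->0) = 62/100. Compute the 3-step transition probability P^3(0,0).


Computing P^3 by matrix multiplication.
P = [[0.2400, 0.7600], [0.6200, 0.3800]]
After raising P to the power 3:
P^3(0,0) = 0.4191

0.4191


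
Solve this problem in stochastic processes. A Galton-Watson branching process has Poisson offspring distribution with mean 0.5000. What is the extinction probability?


Since mu = 0.5000 <= 1, extinction probability = 1.

1.0000


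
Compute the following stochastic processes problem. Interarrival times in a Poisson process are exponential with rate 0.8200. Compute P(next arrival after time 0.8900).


P(X > t) = exp(-lambda * t)
= exp(-0.8200 * 0.8900)
= exp(-0.7298) = 0.4820

0.4820


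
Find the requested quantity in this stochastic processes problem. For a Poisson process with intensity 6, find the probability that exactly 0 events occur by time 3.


P(N(t)=k) = (lambda*t)^k * exp(-lambda*t) / k!
lambda*t = 18
= 18^0 * exp(-18) / 0!
= 1 * 1.5230e-08 / 1
= 1.5230e-08

1.5230e-08


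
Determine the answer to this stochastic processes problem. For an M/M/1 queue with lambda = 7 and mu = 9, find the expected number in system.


rho = 7/9 = 0.7778
L = rho/(1-rho)
= 0.7778/0.2222
= 3.5000

3.5000


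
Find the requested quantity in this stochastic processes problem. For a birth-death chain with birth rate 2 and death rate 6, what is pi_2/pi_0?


For birth-death process, pi_n/pi_0 = (lambda/mu)^n
= (2/6)^2
= 0.1111

0.1111


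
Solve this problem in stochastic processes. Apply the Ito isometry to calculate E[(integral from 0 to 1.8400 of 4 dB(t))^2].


By Ito isometry: E[(int f dB)^2] = int f^2 dt
= 4^2 * 1.8400
= 16 * 1.8400 = 29.4400

29.4400


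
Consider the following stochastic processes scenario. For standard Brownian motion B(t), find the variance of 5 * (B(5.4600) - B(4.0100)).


Var(alpha*(B(t)-B(s))) = alpha^2 * (t-s)
= 5^2 * (5.4600 - 4.0100)
= 25 * 1.4500
= 36.2500

36.2500


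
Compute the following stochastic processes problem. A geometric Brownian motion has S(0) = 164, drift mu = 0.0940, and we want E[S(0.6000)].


E[S(t)] = S(0) * exp(mu * t)
= 164 * exp(0.0940 * 0.6000)
= 164 * 1.0580
= 173.5154

173.5154


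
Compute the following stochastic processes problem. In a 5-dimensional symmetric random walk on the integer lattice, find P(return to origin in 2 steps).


P(return in 2 steps) = P(reverse first step) = 1/(2d)
= 1/10
= 0.1000

0.1000


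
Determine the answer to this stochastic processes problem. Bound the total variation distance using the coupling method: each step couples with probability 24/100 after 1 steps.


TV distance bound <= (1-delta)^n
= (1 - 0.2400)^1
= 0.7600^1
= 0.7600

0.7600


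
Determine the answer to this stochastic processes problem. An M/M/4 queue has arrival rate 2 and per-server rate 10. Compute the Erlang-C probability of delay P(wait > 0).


a = lambda/mu = 0.2000
rho = a/c = 0.0500
Erlang-C formula applied:
C(c,a) = 5.7455e-05

5.7455e-05


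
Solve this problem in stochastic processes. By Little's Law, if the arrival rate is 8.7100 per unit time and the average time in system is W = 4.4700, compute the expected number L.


Little's Law: L = lambda * W
= 8.7100 * 4.4700
= 38.9337

38.9337


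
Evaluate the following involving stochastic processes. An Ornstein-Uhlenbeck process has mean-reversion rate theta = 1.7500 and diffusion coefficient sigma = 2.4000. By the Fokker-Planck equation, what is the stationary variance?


Stationary variance = sigma^2 / (2*theta)
= 2.4000^2 / (2*1.7500)
= 5.7600 / 3.5000
= 1.6457

1.6457


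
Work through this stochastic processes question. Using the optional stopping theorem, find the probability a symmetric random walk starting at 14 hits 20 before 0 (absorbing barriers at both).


By optional stopping theorem: E(M at tau) = M(0) = 14
P(hit 20)*20 + P(hit 0)*0 = 14
P(hit 20) = (14 - 0)/(20 - 0) = 7/10 = 0.7000

0.7000


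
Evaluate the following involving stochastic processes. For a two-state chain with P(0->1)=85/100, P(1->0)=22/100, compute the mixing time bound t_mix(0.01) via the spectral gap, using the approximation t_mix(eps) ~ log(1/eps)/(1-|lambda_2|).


lambda_2 = |1 - p01 - p10| = |1 - 0.8500 - 0.2200| = 0.0700
t_mix ~ log(1/eps)/(1 - |lambda_2|)
= log(100)/(1 - 0.0700) = 4.6052/0.9300
= 4.9518

4.9518


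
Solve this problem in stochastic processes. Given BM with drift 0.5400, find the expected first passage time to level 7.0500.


Expected first passage time = a/mu
= 7.0500/0.5400
= 13.0556

13.0556


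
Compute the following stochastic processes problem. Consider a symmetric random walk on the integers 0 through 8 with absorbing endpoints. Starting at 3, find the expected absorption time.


For symmetric RW on 0,...,N with absorbing barriers, E(i) = i*(N-i)
E(3) = 3 * 5 = 15

15


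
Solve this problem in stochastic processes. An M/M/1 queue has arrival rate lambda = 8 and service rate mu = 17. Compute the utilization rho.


rho = lambda/mu
= 8/17
= 0.4706

0.4706


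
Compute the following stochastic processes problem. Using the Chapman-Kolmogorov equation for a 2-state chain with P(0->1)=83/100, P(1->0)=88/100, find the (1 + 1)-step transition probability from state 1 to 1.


P^2 = P^1 * P^1
Computing via matrix multiplication of the transition matrix.
Entry (1,1) of P^2 = 0.7448

0.7448


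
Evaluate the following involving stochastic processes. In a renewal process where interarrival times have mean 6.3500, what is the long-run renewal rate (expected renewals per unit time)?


Long-run renewal rate = 1/E(X)
= 1/6.3500
= 0.1575

0.1575


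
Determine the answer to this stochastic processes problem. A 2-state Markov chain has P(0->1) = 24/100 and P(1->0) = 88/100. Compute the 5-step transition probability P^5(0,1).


Computing P^5 by matrix multiplication.
P = [[0.7600, 0.2400], [0.8800, 0.1200]]
After raising P to the power 5:
P^5(0,1) = 0.2143

0.2143


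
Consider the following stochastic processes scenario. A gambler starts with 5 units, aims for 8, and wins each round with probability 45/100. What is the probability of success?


Gambler's ruin formula:
r = q/p = 0.5500/0.4500 = 1.2222
P(win) = (1 - r^i)/(1 - r^N)
= (1 - 1.2222^5)/(1 - 1.2222^8)
= 0.4341

0.4341


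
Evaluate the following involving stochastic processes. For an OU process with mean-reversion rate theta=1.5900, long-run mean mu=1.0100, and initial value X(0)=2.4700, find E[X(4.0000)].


E[X(t)] = mu + (X(0) - mu)*exp(-theta*t)
= 1.0100 + (2.4700 - 1.0100)*exp(-1.5900*4.0000)
= 1.0100 + 1.4600 * 0.0017
= 1.0125

1.0125


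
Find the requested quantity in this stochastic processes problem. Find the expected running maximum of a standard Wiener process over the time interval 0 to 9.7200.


E(max B(s)) = sqrt(2t/pi)
= sqrt(2*9.7200/pi)
= sqrt(6.1879)
= 2.4876

2.4876


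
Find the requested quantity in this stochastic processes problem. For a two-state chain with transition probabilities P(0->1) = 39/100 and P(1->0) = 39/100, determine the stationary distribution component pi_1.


Stationary distribution: pi_0 = p10/(p01+p10), pi_1 = p01/(p01+p10)
p01 = 0.3900, p10 = 0.3900
pi_1 = 0.5000

0.5000


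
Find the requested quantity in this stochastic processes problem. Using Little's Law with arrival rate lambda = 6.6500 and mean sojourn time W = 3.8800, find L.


Little's Law: L = lambda * W
= 6.6500 * 3.8800
= 25.8020

25.8020


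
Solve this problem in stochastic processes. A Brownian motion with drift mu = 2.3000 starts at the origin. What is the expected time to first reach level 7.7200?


Expected first passage time = a/mu
= 7.7200/2.3000
= 3.3565

3.3565


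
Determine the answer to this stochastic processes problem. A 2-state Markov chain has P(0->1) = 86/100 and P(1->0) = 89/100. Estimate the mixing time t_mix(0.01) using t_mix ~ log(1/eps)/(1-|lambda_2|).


lambda_2 = |1 - p01 - p10| = |1 - 0.8600 - 0.8900| = 0.7500
t_mix ~ log(1/eps)/(1 - |lambda_2|)
= log(100)/(1 - 0.7500) = 4.6052/0.2500
= 18.4207

18.4207


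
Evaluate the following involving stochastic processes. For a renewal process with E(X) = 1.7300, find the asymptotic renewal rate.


Long-run renewal rate = 1/E(X)
= 1/1.7300
= 0.5780

0.5780


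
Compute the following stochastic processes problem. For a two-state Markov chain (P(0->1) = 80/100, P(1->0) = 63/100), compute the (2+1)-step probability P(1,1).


P^3 = P^2 * P^1
Computing via matrix multiplication of the transition matrix.
Entry (1,1) of P^3 = 0.5244

0.5244


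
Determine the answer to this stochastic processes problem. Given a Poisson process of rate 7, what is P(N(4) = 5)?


P(N(t)=k) = (lambda*t)^k * exp(-lambda*t) / k!
lambda*t = 28
= 28^5 * exp(-28) / 5!
= 17210368 * 6.9144e-13 / 120
= 9.9166e-08

9.9166e-08


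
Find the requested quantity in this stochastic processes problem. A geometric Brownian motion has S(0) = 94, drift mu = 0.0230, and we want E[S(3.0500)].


E[S(t)] = S(0) * exp(mu * t)
= 94 * exp(0.0230 * 3.0500)
= 94 * 1.0727
= 100.8309

100.8309


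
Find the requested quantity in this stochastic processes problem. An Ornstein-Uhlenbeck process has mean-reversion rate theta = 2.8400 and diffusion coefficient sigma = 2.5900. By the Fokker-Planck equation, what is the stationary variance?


Stationary variance = sigma^2 / (2*theta)
= 2.5900^2 / (2*2.8400)
= 6.7081 / 5.6800
= 1.1810

1.1810


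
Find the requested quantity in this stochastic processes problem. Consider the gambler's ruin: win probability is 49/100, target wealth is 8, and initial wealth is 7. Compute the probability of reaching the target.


Gambler's ruin formula:
r = q/p = 0.5100/0.4900 = 1.0408
P(win) = (1 - r^i)/(1 - r^N)
= (1 - 1.0408^7)/(1 - 1.0408^8)
= 0.8568

0.8568


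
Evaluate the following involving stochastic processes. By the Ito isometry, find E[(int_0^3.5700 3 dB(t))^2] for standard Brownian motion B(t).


By Ito isometry: E[(int f dB)^2] = int f^2 dt
= 3^2 * 3.5700
= 9 * 3.5700 = 32.1300

32.1300


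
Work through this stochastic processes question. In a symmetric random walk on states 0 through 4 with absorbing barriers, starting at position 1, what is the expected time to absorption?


For symmetric RW on 0,...,N with absorbing barriers, E(i) = i*(N-i)
E(1) = 1 * 3 = 3

3


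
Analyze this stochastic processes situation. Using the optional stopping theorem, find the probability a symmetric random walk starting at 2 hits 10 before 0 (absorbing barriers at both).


By optional stopping theorem: E(M at tau) = M(0) = 2
P(hit 10)*10 + P(hit 0)*0 = 2
P(hit 10) = (2 - 0)/(10 - 0) = 1/5 = 0.2000

0.2000


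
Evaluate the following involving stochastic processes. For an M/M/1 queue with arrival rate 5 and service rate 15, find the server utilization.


rho = lambda/mu
= 5/15
= 0.3333

0.3333


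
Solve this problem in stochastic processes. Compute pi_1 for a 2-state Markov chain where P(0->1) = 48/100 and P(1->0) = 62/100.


Stationary distribution: pi_0 = p10/(p01+p10), pi_1 = p01/(p01+p10)
p01 = 0.4800, p10 = 0.6200
pi_1 = 0.4364

0.4364


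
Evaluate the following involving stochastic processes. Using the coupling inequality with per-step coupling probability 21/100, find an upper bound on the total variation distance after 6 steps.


TV distance bound <= (1-delta)^n
= (1 - 0.2100)^6
= 0.7900^6
= 0.2431

0.2431


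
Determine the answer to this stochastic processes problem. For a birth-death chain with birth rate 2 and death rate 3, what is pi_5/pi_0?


For birth-death process, pi_n/pi_0 = (lambda/mu)^n
= (2/3)^5
= 0.1317

0.1317


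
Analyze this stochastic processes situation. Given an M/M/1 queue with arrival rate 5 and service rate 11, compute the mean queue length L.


rho = 5/11 = 0.4545
L = rho/(1-rho)
= 0.4545/0.5455
= 0.8333

0.8333


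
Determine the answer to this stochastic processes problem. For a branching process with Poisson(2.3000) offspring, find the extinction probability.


Since mu = 2.3000 > 1, extinction prob q < 1.
Solve s = exp(mu*(s-1)) iteratively.
q = 0.1376

0.1376


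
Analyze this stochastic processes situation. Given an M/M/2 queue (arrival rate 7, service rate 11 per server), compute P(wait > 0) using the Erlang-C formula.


a = lambda/mu = 0.6364
rho = a/c = 0.3182
Erlang-C formula applied:
C(c,a) = 0.1536

0.1536


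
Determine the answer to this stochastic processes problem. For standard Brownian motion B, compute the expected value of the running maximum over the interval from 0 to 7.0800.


E(max B(s)) = sqrt(2t/pi)
= sqrt(2*7.0800/pi)
= sqrt(4.5073)
= 2.1230

2.1230


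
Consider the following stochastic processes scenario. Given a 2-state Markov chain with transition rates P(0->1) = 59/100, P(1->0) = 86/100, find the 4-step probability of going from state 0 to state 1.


Computing P^4 by matrix multiplication.
P = [[0.4100, 0.5900], [0.8600, 0.1400]]
After raising P to the power 4:
P^4(0,1) = 0.3902

0.3902


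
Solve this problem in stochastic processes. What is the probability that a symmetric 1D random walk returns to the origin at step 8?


P(S(8) = 0) = C(8,4) / 4^4
= 70 / 256
= 0.2734

0.2734


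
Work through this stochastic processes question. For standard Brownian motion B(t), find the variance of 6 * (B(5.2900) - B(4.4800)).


Var(alpha*(B(t)-B(s))) = alpha^2 * (t-s)
= 6^2 * (5.2900 - 4.4800)
= 36 * 0.8100
= 29.1600

29.1600


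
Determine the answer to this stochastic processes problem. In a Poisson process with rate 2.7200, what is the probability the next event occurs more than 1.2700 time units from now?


P(X > t) = exp(-lambda * t)
= exp(-2.7200 * 1.2700)
= exp(-3.4544) = 0.0316

0.0316


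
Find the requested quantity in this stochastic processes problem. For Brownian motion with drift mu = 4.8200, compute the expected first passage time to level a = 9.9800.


Expected first passage time = a/mu
= 9.9800/4.8200
= 2.0705

2.0705


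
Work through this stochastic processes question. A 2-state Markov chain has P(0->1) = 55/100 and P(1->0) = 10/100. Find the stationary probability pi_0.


Stationary distribution: pi_0 = p10/(p01+p10), pi_1 = p01/(p01+p10)
p01 = 0.5500, p10 = 0.1000
pi_0 = 0.1538

0.1538


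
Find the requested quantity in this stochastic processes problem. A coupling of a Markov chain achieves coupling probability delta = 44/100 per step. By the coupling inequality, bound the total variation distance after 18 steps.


TV distance bound <= (1-delta)^n
= (1 - 0.4400)^18
= 0.5600^18
= 2.9335e-05

2.9335e-05


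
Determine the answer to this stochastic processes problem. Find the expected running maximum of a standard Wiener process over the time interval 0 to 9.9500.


E(max B(s)) = sqrt(2t/pi)
= sqrt(2*9.9500/pi)
= sqrt(6.3344)
= 2.5168

2.5168


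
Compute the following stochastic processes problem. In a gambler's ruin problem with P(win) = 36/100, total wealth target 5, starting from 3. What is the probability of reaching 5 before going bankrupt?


Gambler's ruin formula:
r = q/p = 0.6400/0.3600 = 1.7778
P(win) = (1 - r^i)/(1 - r^N)
= (1 - 1.7778^3)/(1 - 1.7778^5)
= 0.2756

0.2756


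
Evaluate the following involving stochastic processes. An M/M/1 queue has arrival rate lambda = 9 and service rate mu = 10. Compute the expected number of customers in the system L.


rho = 9/10 = 0.9000
L = rho/(1-rho)
= 0.9000/0.1000
= 9.0000

9.0000


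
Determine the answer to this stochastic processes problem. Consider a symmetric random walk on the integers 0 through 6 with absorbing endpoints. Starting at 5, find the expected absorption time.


For symmetric RW on 0,...,N with absorbing barriers, E(i) = i*(N-i)
E(5) = 5 * 1 = 5

5


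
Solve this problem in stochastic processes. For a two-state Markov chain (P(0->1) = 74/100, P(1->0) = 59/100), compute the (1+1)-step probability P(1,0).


P^2 = P^1 * P^1
Computing via matrix multiplication of the transition matrix.
Entry (1,0) of P^2 = 0.3953

0.3953


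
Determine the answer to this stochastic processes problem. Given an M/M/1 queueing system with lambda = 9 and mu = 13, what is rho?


rho = lambda/mu
= 9/13
= 0.6923

0.6923


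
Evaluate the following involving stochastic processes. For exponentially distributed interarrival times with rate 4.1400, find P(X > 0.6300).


P(X > t) = exp(-lambda * t)
= exp(-4.1400 * 0.6300)
= exp(-2.6082) = 0.0737

0.0737


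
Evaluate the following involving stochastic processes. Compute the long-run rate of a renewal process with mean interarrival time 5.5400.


Long-run renewal rate = 1/E(X)
= 1/5.5400
= 0.1805

0.1805


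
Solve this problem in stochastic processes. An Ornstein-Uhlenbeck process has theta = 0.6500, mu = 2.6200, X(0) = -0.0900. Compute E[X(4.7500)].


E[X(t)] = mu + (X(0) - mu)*exp(-theta*t)
= 2.6200 + (-0.0900 - 2.6200)*exp(-0.6500*4.7500)
= 2.6200 + -2.7100 * 0.0456
= 2.4964

2.4964


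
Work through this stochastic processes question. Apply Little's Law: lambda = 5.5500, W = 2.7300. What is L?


Little's Law: L = lambda * W
= 5.5500 * 2.7300
= 15.1515

15.1515


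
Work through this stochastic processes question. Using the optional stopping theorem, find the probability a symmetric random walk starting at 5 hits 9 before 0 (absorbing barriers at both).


By optional stopping theorem: E(M at tau) = M(0) = 5
P(hit 9)*9 + P(hit 0)*0 = 5
P(hit 9) = (5 - 0)/(9 - 0) = 5/9 = 0.5556

0.5556


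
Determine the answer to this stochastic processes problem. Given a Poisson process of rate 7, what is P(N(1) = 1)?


P(N(t)=k) = (lambda*t)^k * exp(-lambda*t) / k!
lambda*t = 7
= 7^1 * exp(-7) / 1!
= 7 * 9.1188e-04 / 1
= 0.0064

0.0064


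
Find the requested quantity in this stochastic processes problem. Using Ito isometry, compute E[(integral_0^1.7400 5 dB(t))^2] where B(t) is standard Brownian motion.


By Ito isometry: E[(int f dB)^2] = int f^2 dt
= 5^2 * 1.7400
= 25 * 1.7400 = 43.5000

43.5000


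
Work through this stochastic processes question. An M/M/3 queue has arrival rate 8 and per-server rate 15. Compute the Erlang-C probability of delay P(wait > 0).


a = lambda/mu = 0.5333
rho = a/c = 0.1778
Erlang-C formula applied:
C(c,a) = 0.0180

0.0180


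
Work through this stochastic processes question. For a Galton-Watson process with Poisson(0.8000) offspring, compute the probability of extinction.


Since mu = 0.8000 <= 1, extinction probability = 1.

1.0000


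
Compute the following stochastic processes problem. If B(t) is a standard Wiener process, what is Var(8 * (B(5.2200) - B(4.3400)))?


Var(alpha*(B(t)-B(s))) = alpha^2 * (t-s)
= 8^2 * (5.2200 - 4.3400)
= 64 * 0.8800
= 56.3200

56.3200


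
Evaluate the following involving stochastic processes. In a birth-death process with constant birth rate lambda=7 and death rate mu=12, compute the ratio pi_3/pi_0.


For birth-death process, pi_n/pi_0 = (lambda/mu)^n
= (7/12)^3
= 0.1985

0.1985


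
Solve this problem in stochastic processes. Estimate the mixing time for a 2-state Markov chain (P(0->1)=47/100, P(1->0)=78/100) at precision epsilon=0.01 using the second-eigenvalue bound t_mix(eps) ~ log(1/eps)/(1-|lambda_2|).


lambda_2 = |1 - p01 - p10| = |1 - 0.4700 - 0.7800| = 0.2500
t_mix ~ log(1/eps)/(1 - |lambda_2|)
= log(100)/(1 - 0.2500) = 4.6052/0.7500
= 6.1402

6.1402


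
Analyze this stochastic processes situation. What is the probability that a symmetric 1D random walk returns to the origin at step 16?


P(S(16) = 0) = C(16,8) / 4^8
= 12870 / 65536
= 0.1964

0.1964


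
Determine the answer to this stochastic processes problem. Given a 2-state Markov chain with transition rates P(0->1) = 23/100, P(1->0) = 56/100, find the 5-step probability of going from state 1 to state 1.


Computing P^5 by matrix multiplication.
P = [[0.7700, 0.2300], [0.5600, 0.4400]]
After raising P to the power 5:
P^5(1,1) = 0.2914

0.2914
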